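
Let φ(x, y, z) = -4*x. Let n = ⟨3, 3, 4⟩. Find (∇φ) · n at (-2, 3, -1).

∂φ/∂x = -4
∂φ/∂y = 0
∂φ/∂z = 0
∇φ at (-2, 3, -1) = (-4, 0, 0)
∇φ · n = (-4)(3) + (0)(3) + (0)(4) = -12

-12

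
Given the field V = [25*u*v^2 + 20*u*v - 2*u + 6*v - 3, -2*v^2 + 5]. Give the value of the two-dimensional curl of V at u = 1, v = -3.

124

∂V₂/∂u = 0
∂V₁/∂v = 50*u*v + 20*u + 6
Scalar curl = -50*u*v - 20*u - 6
At (1, -3): 124.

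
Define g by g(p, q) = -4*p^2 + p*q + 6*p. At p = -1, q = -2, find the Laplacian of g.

-8

∂²g/∂p² = -8
∂²g/∂q² = 0
∇²g = -8
At (-1, -2): -8.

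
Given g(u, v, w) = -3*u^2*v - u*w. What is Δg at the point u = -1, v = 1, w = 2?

∂²g/∂u² = -6*v
∂²g/∂v² = 0
∂²g/∂w² = 0
∇²g = -6*v
At (-1, 1, 2): -6.

-6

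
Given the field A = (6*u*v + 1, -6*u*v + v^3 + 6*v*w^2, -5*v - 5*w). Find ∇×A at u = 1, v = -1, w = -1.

(∇×A)₁ = ∂A₃/∂v − ∂A₂/∂w = -12*v*w - 5
(∇×A)₂ = ∂A₁/∂w − ∂A₃/∂u = 0
(∇×A)₃ = ∂A₂/∂u − ∂A₁/∂v = -6*u - 6*v
∇×A = (-12*v*w - 5, 0, -6*u - 6*v)
At (1, -1, -1): (-17, 0, 0).

(-17, 0, 0)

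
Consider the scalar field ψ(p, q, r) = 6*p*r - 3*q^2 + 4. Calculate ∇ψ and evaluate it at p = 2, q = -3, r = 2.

∂ψ/∂p = 6*r
∂ψ/∂q = -6*q
∂ψ/∂r = 6*p
∇ψ = (6*r, -6*q, 6*p)
At (2, -3, 2): (12, 18, 12).

(12, 18, 12)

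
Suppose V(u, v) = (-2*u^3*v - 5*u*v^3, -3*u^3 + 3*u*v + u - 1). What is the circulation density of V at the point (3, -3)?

370

∂V₂/∂u = -9*u^2 + 3*v + 1
∂V₁/∂v = -2*u^3 - 15*u*v^2
Scalar curl = 2*u^3 - 9*u^2 + 15*u*v^2 + 3*v + 1
At (3, -3): 370.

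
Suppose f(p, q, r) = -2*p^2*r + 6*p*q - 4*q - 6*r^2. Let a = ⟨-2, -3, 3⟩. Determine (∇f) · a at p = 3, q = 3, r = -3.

∂f/∂p = -4*p*r + 6*q
∂f/∂q = 6*p - 4
∂f/∂r = -2*p^2 - 12*r
∇f at (3, 3, -3) = (54, 14, 18)
∇f · a = (54)(-2) + (14)(-3) + (18)(3) = -96

-96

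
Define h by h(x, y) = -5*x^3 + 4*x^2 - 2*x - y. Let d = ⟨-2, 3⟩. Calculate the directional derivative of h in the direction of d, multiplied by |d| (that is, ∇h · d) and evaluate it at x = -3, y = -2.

∂h/∂x = -15*x^2 + 8*x - 2
∂h/∂y = -1
∇h at (-3, -2) = (-161, -1)
∇h · d = (-161)(-2) + (-1)(3) = 319

319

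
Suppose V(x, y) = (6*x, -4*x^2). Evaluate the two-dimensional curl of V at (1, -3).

∂V₂/∂x = -8*x
∂V₁/∂y = 0
Scalar curl = -8*x
At (1, -3): -8.

-8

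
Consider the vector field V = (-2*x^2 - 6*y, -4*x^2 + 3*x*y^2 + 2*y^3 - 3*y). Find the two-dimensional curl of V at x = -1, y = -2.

∂V₂/∂x = -8*x + 3*y^2
∂V₁/∂y = -6
Scalar curl = -8*x + 3*y^2 + 6
At (-1, -2): 26.

26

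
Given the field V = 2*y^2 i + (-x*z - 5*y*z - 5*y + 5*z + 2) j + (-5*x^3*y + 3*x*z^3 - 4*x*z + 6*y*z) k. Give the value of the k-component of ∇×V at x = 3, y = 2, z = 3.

(∇×V)_3 = ∂V₂/∂x − ∂V₁/∂y
= -z − (4*y)
= -4*y - z
At (3, 2, 3): -11.

-11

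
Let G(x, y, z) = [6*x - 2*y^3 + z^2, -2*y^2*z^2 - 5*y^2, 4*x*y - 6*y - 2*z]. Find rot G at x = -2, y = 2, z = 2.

(18, -4, 24)

(∇×G)₁ = ∂G₃/∂y − ∂G₂/∂z = 4*x + 4*y^2*z - 6
(∇×G)₂ = ∂G₁/∂z − ∂G₃/∂x = -4*y + 2*z
(∇×G)₃ = ∂G₂/∂x − ∂G₁/∂y = 6*y^2
∇×G = (4*x + 4*y^2*z - 6, -4*y + 2*z, 6*y^2)
At (-2, 2, 2): (18, -4, 24).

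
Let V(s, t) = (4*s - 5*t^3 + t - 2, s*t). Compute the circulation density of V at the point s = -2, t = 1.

15

∂V₂/∂s = t
∂V₁/∂t = -15*t^2 + 1
Scalar curl = 15*t^2 + t - 1
At (-2, 1): 15.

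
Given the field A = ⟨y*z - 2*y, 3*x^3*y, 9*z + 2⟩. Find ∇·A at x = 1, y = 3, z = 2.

∂A₁/∂x = 0
∂A₂/∂y = 3*x^3
∂A₃/∂z = 9
∇·A = 3*x^3 + 9
At (1, 3, 2): 12.

12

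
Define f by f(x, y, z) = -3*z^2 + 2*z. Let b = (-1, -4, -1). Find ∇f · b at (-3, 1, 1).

∂f/∂x = 0
∂f/∂y = 0
∂f/∂z = -6*z + 2
∇f at (-3, 1, 1) = (0, 0, -4)
∇f · b = (0)(-1) + (0)(-4) + (-4)(-1) = 4

4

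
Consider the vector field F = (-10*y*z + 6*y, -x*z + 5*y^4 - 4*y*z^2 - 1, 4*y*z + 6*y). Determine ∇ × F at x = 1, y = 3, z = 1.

(35, -30, 3)

(∇×F)₁ = ∂F₃/∂y − ∂F₂/∂z = x + 8*y*z + 4*z + 6
(∇×F)₂ = ∂F₁/∂z − ∂F₃/∂x = -10*y
(∇×F)₃ = ∂F₂/∂x − ∂F₁/∂y = 9*z - 6
∇×F = (x + 8*y*z + 4*z + 6, -10*y, 9*z - 6)
At (1, 3, 1): (35, -30, 3).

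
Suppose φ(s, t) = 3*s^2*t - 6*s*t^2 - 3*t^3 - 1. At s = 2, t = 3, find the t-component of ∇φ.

(∇φ)_2 = ∂φ/∂t = 3*s^2 - 12*s*t - 9*t^2
At (2, 3): -141.

-141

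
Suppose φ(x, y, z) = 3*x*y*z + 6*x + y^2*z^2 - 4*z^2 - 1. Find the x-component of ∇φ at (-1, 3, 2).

24

(∇φ)_1 = ∂φ/∂x = 3*y*z + 6
At (-1, 3, 2): 24.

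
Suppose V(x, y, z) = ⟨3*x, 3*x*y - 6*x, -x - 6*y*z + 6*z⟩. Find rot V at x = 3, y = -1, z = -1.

(6, 1, -9)

(∇×V)₁ = ∂V₃/∂y − ∂V₂/∂z = -6*z
(∇×V)₂ = ∂V₁/∂z − ∂V₃/∂x = 1
(∇×V)₃ = ∂V₂/∂x − ∂V₁/∂y = 3*y - 6
∇×V = (-6*z, 1, 3*y - 6)
At (3, -1, -1): (6, 1, -9).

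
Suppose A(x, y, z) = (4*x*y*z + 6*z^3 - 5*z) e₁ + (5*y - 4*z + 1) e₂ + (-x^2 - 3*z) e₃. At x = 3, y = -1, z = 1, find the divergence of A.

∂A₁/∂x = 4*y*z
∂A₂/∂y = 5
∂A₃/∂z = -3
∇·A = 4*y*z + 2
At (3, -1, 1): -2.

-2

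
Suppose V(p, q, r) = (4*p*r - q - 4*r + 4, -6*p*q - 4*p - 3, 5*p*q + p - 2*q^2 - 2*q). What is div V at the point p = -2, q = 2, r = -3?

0

∂V₁/∂p = 4*r
∂V₂/∂q = -6*p
∂V₃/∂r = 0
∇·V = -6*p + 4*r
At (-2, 2, -3): 0.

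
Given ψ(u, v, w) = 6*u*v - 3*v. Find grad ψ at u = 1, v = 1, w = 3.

∂ψ/∂u = 6*v
∂ψ/∂v = 6*u - 3
∂ψ/∂w = 0
∇ψ = (6*v, 6*u - 3, 0)
At (1, 1, 3): (6, 3, 0).

(6, 3, 0)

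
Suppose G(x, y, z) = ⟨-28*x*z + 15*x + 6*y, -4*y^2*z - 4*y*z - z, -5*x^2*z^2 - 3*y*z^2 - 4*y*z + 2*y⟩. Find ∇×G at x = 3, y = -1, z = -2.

(-1, 36, -6)

(∇×G)₁ = ∂G₃/∂y − ∂G₂/∂z = 4*y^2 + 4*y - 3*z^2 - 4*z + 3
(∇×G)₂ = ∂G₁/∂z − ∂G₃/∂x = 10*x*z^2 - 28*x
(∇×G)₃ = ∂G₂/∂x − ∂G₁/∂y = -6
∇×G = (4*y^2 + 4*y - 3*z^2 - 4*z + 3, 10*x*z^2 - 28*x, -6)
At (3, -1, -2): (-1, 36, -6).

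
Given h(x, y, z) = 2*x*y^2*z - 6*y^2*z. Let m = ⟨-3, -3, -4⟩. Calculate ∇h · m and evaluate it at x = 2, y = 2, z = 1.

∂h/∂x = 2*y^2*z
∂h/∂y = 4*x*y*z - 12*y*z
∂h/∂z = 2*x*y^2 - 6*y^2
∇h at (2, 2, 1) = (8, -8, -8)
∇h · m = (8)(-3) + (-8)(-3) + (-8)(-4) = 32

32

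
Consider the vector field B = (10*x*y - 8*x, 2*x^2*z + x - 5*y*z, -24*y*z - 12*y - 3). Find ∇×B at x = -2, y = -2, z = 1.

(-54, 0, 13)

(∇×B)₁ = ∂B₃/∂y − ∂B₂/∂z = -2*x^2 + 5*y - 24*z - 12
(∇×B)₂ = ∂B₁/∂z − ∂B₃/∂x = 0
(∇×B)₃ = ∂B₂/∂x − ∂B₁/∂y = 4*x*z - 10*x + 1
∇×B = (-2*x^2 + 5*y - 24*z - 12, 0, 4*x*z - 10*x + 1)
At (-2, -2, 1): (-54, 0, 13).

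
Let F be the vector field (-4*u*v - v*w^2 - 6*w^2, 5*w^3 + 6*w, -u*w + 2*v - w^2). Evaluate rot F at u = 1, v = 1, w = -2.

(∇×F)₁ = ∂F₃/∂v − ∂F₂/∂w = -15*w^2 - 4
(∇×F)₂ = ∂F₁/∂w − ∂F₃/∂u = -2*v*w - 11*w
(∇×F)₃ = ∂F₂/∂u − ∂F₁/∂v = 4*u + w^2
∇×F = (-15*w^2 - 4, -2*v*w - 11*w, 4*u + w^2)
At (1, 1, -2): (-64, 26, 8).

(-64, 26, 8)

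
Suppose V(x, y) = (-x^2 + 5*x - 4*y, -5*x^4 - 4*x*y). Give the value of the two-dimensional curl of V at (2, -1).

∂V₂/∂x = -20*x^3 - 4*y
∂V₁/∂y = -4
Scalar curl = -20*x^3 - 4*y + 4
At (2, -1): -152.

-152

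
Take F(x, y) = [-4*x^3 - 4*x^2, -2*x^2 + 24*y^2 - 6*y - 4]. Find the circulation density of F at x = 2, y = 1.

∂F₂/∂x = -4*x
∂F₁/∂y = 0
Scalar curl = -4*x
At (2, 1): -8.

-8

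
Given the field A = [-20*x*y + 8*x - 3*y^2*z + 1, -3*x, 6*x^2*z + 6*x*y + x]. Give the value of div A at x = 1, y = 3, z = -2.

-46

∂A₁/∂x = -20*y + 8
∂A₂/∂y = 0
∂A₃/∂z = 6*x^2
∇·A = 6*x^2 - 20*y + 8
At (1, 3, -2): -46.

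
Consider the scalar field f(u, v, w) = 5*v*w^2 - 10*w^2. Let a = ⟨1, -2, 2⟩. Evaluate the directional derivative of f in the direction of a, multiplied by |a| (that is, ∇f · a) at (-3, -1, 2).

∂f/∂u = 0
∂f/∂v = 5*w^2
∂f/∂w = 10*v*w - 20*w
∇f at (-3, -1, 2) = (0, 20, -60)
∇f · a = (0)(1) + (20)(-2) + (-60)(2) = -160

-160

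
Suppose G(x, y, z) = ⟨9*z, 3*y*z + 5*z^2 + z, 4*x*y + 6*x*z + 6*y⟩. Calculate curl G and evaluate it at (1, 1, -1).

(∇×G)₁ = ∂G₃/∂y − ∂G₂/∂z = 4*x - 3*y - 10*z + 5
(∇×G)₂ = ∂G₁/∂z − ∂G₃/∂x = -4*y - 6*z + 9
(∇×G)₃ = ∂G₂/∂x − ∂G₁/∂y = 0
∇×G = (4*x - 3*y - 10*z + 5, -4*y - 6*z + 9, 0)
At (1, 1, -1): (16, 11, 0).

(16, 11, 0)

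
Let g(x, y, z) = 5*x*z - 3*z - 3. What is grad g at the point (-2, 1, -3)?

∂g/∂x = 5*z
∂g/∂y = 0
∂g/∂z = 5*x - 3
∇g = (5*z, 0, 5*x - 3)
At (-2, 1, -3): (-15, 0, -13).

(-15, 0, -13)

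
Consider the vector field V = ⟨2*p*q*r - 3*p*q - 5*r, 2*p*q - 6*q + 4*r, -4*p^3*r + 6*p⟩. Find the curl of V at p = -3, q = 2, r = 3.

(∇×V)₁ = ∂V₃/∂q − ∂V₂/∂r = -4
(∇×V)₂ = ∂V₁/∂r − ∂V₃/∂p = 12*p^2*r + 2*p*q - 11
(∇×V)₃ = ∂V₂/∂p − ∂V₁/∂q = -2*p*r + 3*p + 2*q
∇×V = (-4, 12*p^2*r + 2*p*q - 11, -2*p*r + 3*p + 2*q)
At (-3, 2, 3): (-4, 301, 13).

(-4, 301, 13)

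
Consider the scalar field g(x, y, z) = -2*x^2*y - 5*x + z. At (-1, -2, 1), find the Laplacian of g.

∂²g/∂x² = -4*y
∂²g/∂y² = 0
∂²g/∂z² = 0
∇²g = -4*y
At (-1, -2, 1): 8.

8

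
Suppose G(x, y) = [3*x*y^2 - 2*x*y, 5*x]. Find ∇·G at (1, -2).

∂G₁/∂x = 3*y^2 - 2*y
∂G₂/∂y = 0
∇·G = 3*y^2 - 2*y
At (1, -2): 16.

16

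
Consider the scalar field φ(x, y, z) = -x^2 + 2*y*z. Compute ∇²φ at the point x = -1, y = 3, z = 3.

-2

∂²φ/∂x² = -2
∂²φ/∂y² = 0
∂²φ/∂z² = 0
∇²φ = -2
At (-1, 3, 3): -2.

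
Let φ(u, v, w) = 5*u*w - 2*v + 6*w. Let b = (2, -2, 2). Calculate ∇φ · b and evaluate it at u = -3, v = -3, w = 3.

∂φ/∂u = 5*w
∂φ/∂v = -2
∂φ/∂w = 5*u + 6
∇φ at (-3, -3, 3) = (15, -2, -9)
∇φ · b = (15)(2) + (-2)(-2) + (-9)(2) = 16

16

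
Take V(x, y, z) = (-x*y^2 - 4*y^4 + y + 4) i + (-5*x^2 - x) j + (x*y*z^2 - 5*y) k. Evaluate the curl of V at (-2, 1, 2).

(-13, -4, 30)

(∇×V)₁ = ∂V₃/∂y − ∂V₂/∂z = x*z^2 - 5
(∇×V)₂ = ∂V₁/∂z − ∂V₃/∂x = -y*z^2
(∇×V)₃ = ∂V₂/∂x − ∂V₁/∂y = 2*x*y - 10*x + 16*y^3 - 2
∇×V = (x*z^2 - 5, -y*z^2, 2*x*y - 10*x + 16*y^3 - 2)
At (-2, 1, 2): (-13, -4, 30).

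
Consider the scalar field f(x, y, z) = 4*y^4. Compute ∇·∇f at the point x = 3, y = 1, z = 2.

48

∂²f/∂x² = 0
∂²f/∂y² = 48*y^2
∂²f/∂z² = 0
∇²f = 48*y^2
At (3, 1, 2): 48.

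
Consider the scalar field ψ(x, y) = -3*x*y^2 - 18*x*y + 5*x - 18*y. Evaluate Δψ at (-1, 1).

∂²ψ/∂x² = 0
∂²ψ/∂y² = -6*x
∇²ψ = -6*x
At (-1, 1): 6.

6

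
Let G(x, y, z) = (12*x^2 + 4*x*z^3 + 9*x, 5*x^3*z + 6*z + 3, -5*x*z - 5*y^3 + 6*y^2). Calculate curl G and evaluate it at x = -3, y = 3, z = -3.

(30, -339, -405)

(∇×G)₁ = ∂G₃/∂y − ∂G₂/∂z = -5*x^3 - 15*y^2 + 12*y - 6
(∇×G)₂ = ∂G₁/∂z − ∂G₃/∂x = 12*x*z^2 + 5*z
(∇×G)₃ = ∂G₂/∂x − ∂G₁/∂y = 15*x^2*z
∇×G = (-5*x^3 - 15*y^2 + 12*y - 6, 12*x*z^2 + 5*z, 15*x^2*z)
At (-3, 3, -3): (30, -339, -405).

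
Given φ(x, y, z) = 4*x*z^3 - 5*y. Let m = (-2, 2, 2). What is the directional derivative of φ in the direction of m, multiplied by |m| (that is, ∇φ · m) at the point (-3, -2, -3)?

∂φ/∂x = 4*z^3
∂φ/∂y = -5
∂φ/∂z = 12*x*z^2
∇φ at (-3, -2, -3) = (-108, -5, -324)
∇φ · m = (-108)(-2) + (-5)(2) + (-324)(2) = -442

-442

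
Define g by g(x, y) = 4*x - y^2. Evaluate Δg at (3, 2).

∂²g/∂x² = 0
∂²g/∂y² = -2
∇²g = -2
At (3, 2): -2.

-2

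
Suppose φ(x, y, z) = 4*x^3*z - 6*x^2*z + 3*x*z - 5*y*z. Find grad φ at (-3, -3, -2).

(-294, 10, -156)

∂φ/∂x = 12*x^2*z - 12*x*z + 3*z
∂φ/∂y = -5*z
∂φ/∂z = 4*x^3 - 6*x^2 + 3*x - 5*y
∇φ = (12*x^2*z - 12*x*z + 3*z, -5*z, 4*x^3 - 6*x^2 + 3*x - 5*y)
At (-3, -3, -2): (-294, 10, -156).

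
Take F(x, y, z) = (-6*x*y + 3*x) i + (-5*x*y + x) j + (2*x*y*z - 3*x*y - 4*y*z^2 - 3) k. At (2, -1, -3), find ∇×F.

(-54, -9, 18)

(∇×F)₁ = ∂F₃/∂y − ∂F₂/∂z = 2*x*z - 3*x - 4*z^2
(∇×F)₂ = ∂F₁/∂z − ∂F₃/∂x = -2*y*z + 3*y
(∇×F)₃ = ∂F₂/∂x − ∂F₁/∂y = 6*x - 5*y + 1
∇×F = (2*x*z - 3*x - 4*z^2, -2*y*z + 3*y, 6*x - 5*y + 1)
At (2, -1, -3): (-54, -9, 18).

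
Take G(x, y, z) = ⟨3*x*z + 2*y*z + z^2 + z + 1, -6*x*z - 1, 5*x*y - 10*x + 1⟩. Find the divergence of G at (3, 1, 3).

∂G₁/∂x = 3*z
∂G₂/∂y = 0
∂G₃/∂z = 0
∇·G = 3*z
At (3, 1, 3): 9.

9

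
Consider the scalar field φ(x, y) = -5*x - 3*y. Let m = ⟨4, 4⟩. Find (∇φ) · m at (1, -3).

-32

∂φ/∂x = -5
∂φ/∂y = -3
∇φ at (1, -3) = (-5, -3)
∇φ · m = (-5)(4) + (-3)(4) = -32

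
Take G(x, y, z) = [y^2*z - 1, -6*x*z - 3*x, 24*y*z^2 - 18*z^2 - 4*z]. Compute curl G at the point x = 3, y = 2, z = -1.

(42, 4, 7)

(∇×G)₁ = ∂G₃/∂y − ∂G₂/∂z = 6*x + 24*z^2
(∇×G)₂ = ∂G₁/∂z − ∂G₃/∂x = y^2
(∇×G)₃ = ∂G₂/∂x − ∂G₁/∂y = -2*y*z - 6*z - 3
∇×G = (6*x + 24*z^2, y^2, -2*y*z - 6*z - 3)
At (3, 2, -1): (42, 4, 7).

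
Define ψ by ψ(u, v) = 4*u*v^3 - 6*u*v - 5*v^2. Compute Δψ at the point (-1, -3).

∂²ψ/∂u² = 0
∂²ψ/∂v² = 2*(12*u*v - 5)
∇²ψ = 24*u*v - 10
At (-1, -3): 62.

62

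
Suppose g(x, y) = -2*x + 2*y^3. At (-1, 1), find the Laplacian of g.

12

∂²g/∂x² = 0
∂²g/∂y² = 12*y
∇²g = 12*y
At (-1, 1): 12.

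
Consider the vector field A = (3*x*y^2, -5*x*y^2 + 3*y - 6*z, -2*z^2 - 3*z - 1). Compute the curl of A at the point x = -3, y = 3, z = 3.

(6, 0, 9)

(∇×A)₁ = ∂A₃/∂y − ∂A₂/∂z = 6
(∇×A)₂ = ∂A₁/∂z − ∂A₃/∂x = 0
(∇×A)₃ = ∂A₂/∂x − ∂A₁/∂y = -6*x*y - 5*y^2
∇×A = (6, 0, -6*x*y - 5*y^2)
At (-3, 3, 3): (6, 0, 9).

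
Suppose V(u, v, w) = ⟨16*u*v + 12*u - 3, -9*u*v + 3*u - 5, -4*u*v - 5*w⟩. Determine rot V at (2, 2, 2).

(-8, 8, -47)

(∇×V)₁ = ∂V₃/∂v − ∂V₂/∂w = -4*u
(∇×V)₂ = ∂V₁/∂w − ∂V₃/∂u = 4*v
(∇×V)₃ = ∂V₂/∂u − ∂V₁/∂v = -16*u - 9*v + 3
∇×V = (-4*u, 4*v, -16*u - 9*v + 3)
At (2, 2, 2): (-8, 8, -47).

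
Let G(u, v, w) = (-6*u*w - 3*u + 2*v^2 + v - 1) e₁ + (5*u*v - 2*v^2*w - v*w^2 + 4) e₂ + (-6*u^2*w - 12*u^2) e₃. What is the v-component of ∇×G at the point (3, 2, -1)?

18

(∇×G)_2 = ∂G₁/∂w − ∂G₃/∂u
= -6*u − (-12*u*w - 24*u)
= 12*u*w + 18*u
At (3, 2, -1): 18.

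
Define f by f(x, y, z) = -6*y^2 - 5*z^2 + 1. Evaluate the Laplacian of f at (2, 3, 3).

∂²f/∂x² = 0
∂²f/∂y² = -12
∂²f/∂z² = -10
∇²f = -22
At (2, 3, 3): -22.

-22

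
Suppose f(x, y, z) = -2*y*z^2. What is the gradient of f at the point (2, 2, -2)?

(0, -8, 16)

∂f/∂x = 0
∂f/∂y = -2*z^2
∂f/∂z = -4*y*z
∇f = (0, -2*z^2, -4*y*z)
At (2, 2, -2): (0, -8, 16).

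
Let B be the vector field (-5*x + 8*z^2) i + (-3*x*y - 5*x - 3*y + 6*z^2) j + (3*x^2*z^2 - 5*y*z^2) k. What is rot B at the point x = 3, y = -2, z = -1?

(∇×B)₁ = ∂B₃/∂y − ∂B₂/∂z = -5*z^2 - 12*z
(∇×B)₂ = ∂B₁/∂z − ∂B₃/∂x = -6*x*z^2 + 16*z
(∇×B)₃ = ∂B₂/∂x − ∂B₁/∂y = -3*y - 5
∇×B = (-5*z^2 - 12*z, -6*x*z^2 + 16*z, -3*y - 5)
At (3, -2, -1): (7, -34, 1).

(7, -34, 1)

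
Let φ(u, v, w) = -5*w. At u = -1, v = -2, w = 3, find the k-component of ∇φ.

(∇φ)_3 = ∂φ/∂w = -5
At (-1, -2, 3): -5.

-5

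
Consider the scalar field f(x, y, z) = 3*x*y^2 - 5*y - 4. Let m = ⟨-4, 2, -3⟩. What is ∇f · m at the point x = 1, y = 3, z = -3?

∂f/∂x = 3*y^2
∂f/∂y = 6*x*y - 5
∂f/∂z = 0
∇f at (1, 3, -3) = (27, 13, 0)
∇f · m = (27)(-4) + (13)(2) + (0)(-3) = -82

-82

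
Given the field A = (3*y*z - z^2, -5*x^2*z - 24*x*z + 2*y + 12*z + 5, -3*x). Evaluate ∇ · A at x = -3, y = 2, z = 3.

∂A₁/∂x = 0
∂A₂/∂y = 2
∂A₃/∂z = 0
∇·A = 2
At (-3, 2, 3): 2.

2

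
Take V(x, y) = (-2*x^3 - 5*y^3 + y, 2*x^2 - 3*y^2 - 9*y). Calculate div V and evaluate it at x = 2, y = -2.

∂V₁/∂x = -6*x^2
∂V₂/∂y = -6*y - 9
∇·V = -6*x^2 - 6*y - 9
At (2, -2): -21.

-21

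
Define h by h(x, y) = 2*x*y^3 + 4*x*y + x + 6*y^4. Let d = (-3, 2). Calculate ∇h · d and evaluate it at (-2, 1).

∂h/∂x = 2*y^3 + 4*y + 1
∂h/∂y = 6*x*y^2 + 4*x + 24*y^3
∇h at (-2, 1) = (7, 4)
∇h · d = (7)(-3) + (4)(2) = -13

-13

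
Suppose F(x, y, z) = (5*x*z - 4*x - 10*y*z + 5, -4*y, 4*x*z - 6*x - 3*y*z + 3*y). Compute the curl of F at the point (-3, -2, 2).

(-3, 3, 20)

(∇×F)₁ = ∂F₃/∂y − ∂F₂/∂z = -3*z + 3
(∇×F)₂ = ∂F₁/∂z − ∂F₃/∂x = 5*x - 10*y - 4*z + 6
(∇×F)₃ = ∂F₂/∂x − ∂F₁/∂y = 10*z
∇×F = (-3*z + 3, 5*x - 10*y - 4*z + 6, 10*z)
At (-3, -2, 2): (-3, 3, 20).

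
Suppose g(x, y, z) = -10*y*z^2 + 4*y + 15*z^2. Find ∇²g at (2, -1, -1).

50

∂²g/∂x² = 0
∂²g/∂y² = 0
∂²g/∂z² = 10*(-2*y + 3)
∇²g = -20*y + 30
At (2, -1, -1): 50.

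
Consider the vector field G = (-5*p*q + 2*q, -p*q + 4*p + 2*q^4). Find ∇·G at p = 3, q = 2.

51

∂G₁/∂p = -5*q
∂G₂/∂q = -p + 8*q^3
∇·G = -p + 8*q^3 - 5*q
At (3, 2): 51.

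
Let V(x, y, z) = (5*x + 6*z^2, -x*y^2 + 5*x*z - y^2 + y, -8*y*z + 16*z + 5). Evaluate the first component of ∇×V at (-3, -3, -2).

(∇×V)_1 = ∂V₃/∂y − ∂V₂/∂z
= -8*z − (5*x)
= -5*x - 8*z
At (-3, -3, -2): 31.

31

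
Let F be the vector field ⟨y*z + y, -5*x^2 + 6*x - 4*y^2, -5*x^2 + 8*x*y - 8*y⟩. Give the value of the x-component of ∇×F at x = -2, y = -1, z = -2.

-24

(∇×F)_1 = ∂F₃/∂y − ∂F₂/∂z
= 8*x - 8 − (0)
= 8*x - 8
At (-2, -1, -2): -24.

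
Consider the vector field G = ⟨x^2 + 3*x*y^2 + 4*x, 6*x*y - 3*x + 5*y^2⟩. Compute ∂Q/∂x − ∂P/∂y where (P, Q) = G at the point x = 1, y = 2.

∂G₂/∂x = 6*y - 3
∂G₁/∂y = 6*x*y
Scalar curl = -6*x*y + 6*y - 3
At (1, 2): -3.

-3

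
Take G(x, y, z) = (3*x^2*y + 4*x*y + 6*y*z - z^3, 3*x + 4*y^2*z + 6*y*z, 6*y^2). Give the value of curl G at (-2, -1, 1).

(∇×G)₁ = ∂G₃/∂y − ∂G₂/∂z = -4*y^2 + 6*y
(∇×G)₂ = ∂G₁/∂z − ∂G₃/∂x = 6*y - 3*z^2
(∇×G)₃ = ∂G₂/∂x − ∂G₁/∂y = -3*x^2 - 4*x - 6*z + 3
∇×G = (-4*y^2 + 6*y, 6*y - 3*z^2, -3*x^2 - 4*x - 6*z + 3)
At (-2, -1, 1): (-10, -9, -7).

(-10, -9, -7)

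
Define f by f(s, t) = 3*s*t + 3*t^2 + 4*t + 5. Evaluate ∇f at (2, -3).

(-9, -8)

∂f/∂s = 3*t
∂f/∂t = 3*s + 6*t + 4
∇f = (3*t, 3*s + 6*t + 4)
At (2, -3): (-9, -8).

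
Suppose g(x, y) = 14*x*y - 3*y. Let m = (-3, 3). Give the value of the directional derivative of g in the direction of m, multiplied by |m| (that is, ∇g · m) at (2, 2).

-9

∂g/∂x = 14*y
∂g/∂y = 14*x - 3
∇g at (2, 2) = (28, 25)
∇g · m = (28)(-3) + (25)(3) = -9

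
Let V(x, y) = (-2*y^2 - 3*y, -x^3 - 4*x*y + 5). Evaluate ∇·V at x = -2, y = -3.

8

∂V₁/∂x = 0
∂V₂/∂y = -4*x
∇·V = -4*x
At (-2, -3): 8.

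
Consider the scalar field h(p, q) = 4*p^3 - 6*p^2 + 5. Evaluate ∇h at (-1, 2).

∂h/∂p = 12*p^2 - 12*p
∂h/∂q = 0
∇h = (12*p^2 - 12*p, 0)
At (-1, 2): (24, 0).

(24, 0)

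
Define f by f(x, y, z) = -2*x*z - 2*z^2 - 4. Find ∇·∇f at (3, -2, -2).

∂²f/∂x² = 0
∂²f/∂y² = 0
∂²f/∂z² = -4
∇²f = -4
At (3, -2, -2): -4.

-4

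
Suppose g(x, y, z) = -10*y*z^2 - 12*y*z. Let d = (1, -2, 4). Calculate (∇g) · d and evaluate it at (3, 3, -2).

368

∂g/∂x = 0
∂g/∂y = -10*z^2 - 12*z
∂g/∂z = -20*y*z - 12*y
∇g at (3, 3, -2) = (0, -16, 84)
∇g · d = (0)(1) + (-16)(-2) + (84)(4) = 368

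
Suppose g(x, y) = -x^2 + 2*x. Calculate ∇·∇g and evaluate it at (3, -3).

-2

∂²g/∂x² = -2
∂²g/∂y² = 0
∇²g = -2
At (3, -3): -2.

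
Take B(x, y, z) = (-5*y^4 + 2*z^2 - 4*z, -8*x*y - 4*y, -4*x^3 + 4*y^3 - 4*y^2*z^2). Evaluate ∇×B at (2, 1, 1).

(∇×B)₁ = ∂B₃/∂y − ∂B₂/∂z = 12*y^2 - 8*y*z^2
(∇×B)₂ = ∂B₁/∂z − ∂B₃/∂x = 12*x^2 + 4*z - 4
(∇×B)₃ = ∂B₂/∂x − ∂B₁/∂y = 20*y^3 - 8*y
∇×B = (12*y^2 - 8*y*z^2, 12*x^2 + 4*z - 4, 20*y^3 - 8*y)
At (2, 1, 1): (4, 48, 12).

(4, 48, 12)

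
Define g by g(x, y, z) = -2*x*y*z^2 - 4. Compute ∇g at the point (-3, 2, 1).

(-4, 6, 24)

∂g/∂x = -2*y*z^2
∂g/∂y = -2*x*z^2
∂g/∂z = -4*x*y*z
∇g = (-2*y*z^2, -2*x*z^2, -4*x*y*z)
At (-3, 2, 1): (-4, 6, 24).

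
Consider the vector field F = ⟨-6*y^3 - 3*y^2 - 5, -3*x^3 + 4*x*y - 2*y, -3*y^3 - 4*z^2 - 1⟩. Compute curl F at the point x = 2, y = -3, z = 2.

(∇×F)₁ = ∂F₃/∂y − ∂F₂/∂z = -9*y^2
(∇×F)₂ = ∂F₁/∂z − ∂F₃/∂x = 0
(∇×F)₃ = ∂F₂/∂x − ∂F₁/∂y = -9*x^2 + 18*y^2 + 10*y
∇×F = (-9*y^2, 0, -9*x^2 + 18*y^2 + 10*y)
At (2, -3, 2): (-81, 0, 96).

(-81, 0, 96)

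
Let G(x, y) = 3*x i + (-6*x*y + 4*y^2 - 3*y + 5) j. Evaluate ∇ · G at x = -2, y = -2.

-4

∂G₁/∂x = 3
∂G₂/∂y = -6*x + 8*y - 3
∇·G = -6*x + 8*y
At (-2, -2): -4.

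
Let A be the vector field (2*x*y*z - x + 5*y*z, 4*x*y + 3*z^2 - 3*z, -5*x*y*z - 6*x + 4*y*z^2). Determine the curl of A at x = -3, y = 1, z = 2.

(37, 15, 6)

(∇×A)₁ = ∂A₃/∂y − ∂A₂/∂z = -5*x*z + 4*z^2 - 6*z + 3
(∇×A)₂ = ∂A₁/∂z − ∂A₃/∂x = 2*x*y + 5*y*z + 5*y + 6
(∇×A)₃ = ∂A₂/∂x − ∂A₁/∂y = -2*x*z + 4*y - 5*z
∇×A = (-5*x*z + 4*z^2 - 6*z + 3, 2*x*y + 5*y*z + 5*y + 6, -2*x*z + 4*y - 5*z)
At (-3, 1, 2): (37, 15, 6).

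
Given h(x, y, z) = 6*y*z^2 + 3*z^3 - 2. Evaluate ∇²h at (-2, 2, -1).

6

∂²h/∂x² = 0
∂²h/∂y² = 0
∂²h/∂z² = 6*(2*y + 3*z)
∇²h = 12*y + 18*z
At (-2, 2, -1): 6.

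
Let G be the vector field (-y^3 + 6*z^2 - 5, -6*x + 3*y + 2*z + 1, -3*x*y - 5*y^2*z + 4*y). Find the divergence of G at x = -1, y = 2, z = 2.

∂G₁/∂x = 0
∂G₂/∂y = 3
∂G₃/∂z = -5*y^2
∇·G = -5*y^2 + 3
At (-1, 2, 2): -17.

-17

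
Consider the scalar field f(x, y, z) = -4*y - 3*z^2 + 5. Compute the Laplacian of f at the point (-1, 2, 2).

∂²f/∂x² = 0
∂²f/∂y² = 0
∂²f/∂z² = -6
∇²f = -6
At (-1, 2, 2): -6.

-6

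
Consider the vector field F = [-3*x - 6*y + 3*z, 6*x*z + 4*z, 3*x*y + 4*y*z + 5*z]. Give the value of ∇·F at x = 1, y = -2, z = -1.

-6

∂F₁/∂x = -3
∂F₂/∂y = 0
∂F₃/∂z = 4*y + 5
∇·F = 4*y + 2
At (1, -2, -1): -6.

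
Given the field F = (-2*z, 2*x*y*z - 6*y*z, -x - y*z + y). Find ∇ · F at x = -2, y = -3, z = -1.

13

∂F₁/∂x = 0
∂F₂/∂y = 2*x*z - 6*z
∂F₃/∂z = -y
∇·F = 2*x*z - y - 6*z
At (-2, -3, -1): 13.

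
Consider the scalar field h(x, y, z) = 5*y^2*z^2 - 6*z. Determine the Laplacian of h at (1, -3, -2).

130

∂²h/∂x² = 0
∂²h/∂y² = 10*z^2
∂²h/∂z² = 10*y^2
∇²h = 10*y^2 + 10*z^2
At (1, -3, -2): 130.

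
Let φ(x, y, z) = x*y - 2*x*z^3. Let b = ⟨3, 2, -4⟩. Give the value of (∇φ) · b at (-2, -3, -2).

∂φ/∂x = y - 2*z^3
∂φ/∂y = x
∂φ/∂z = -6*x*z^2
∇φ at (-2, -3, -2) = (13, -2, 48)
∇φ · b = (13)(3) + (-2)(2) + (48)(-4) = -157

-157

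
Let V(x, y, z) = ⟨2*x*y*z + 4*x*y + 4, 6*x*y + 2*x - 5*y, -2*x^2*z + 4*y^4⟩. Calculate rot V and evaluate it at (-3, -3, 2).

(∇×V)₁ = ∂V₃/∂y − ∂V₂/∂z = 16*y^3
(∇×V)₂ = ∂V₁/∂z − ∂V₃/∂x = 2*x*y + 4*x*z
(∇×V)₃ = ∂V₂/∂x − ∂V₁/∂y = -2*x*z - 4*x + 6*y + 2
∇×V = (16*y^3, 2*x*y + 4*x*z, -2*x*z - 4*x + 6*y + 2)
At (-3, -3, 2): (-432, -6, 8).

(-432, -6, 8)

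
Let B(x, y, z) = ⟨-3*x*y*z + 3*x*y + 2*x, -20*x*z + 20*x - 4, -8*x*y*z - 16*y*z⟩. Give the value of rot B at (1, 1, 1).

(∇×B)₁ = ∂B₃/∂y − ∂B₂/∂z = -8*x*z + 20*x - 16*z
(∇×B)₂ = ∂B₁/∂z − ∂B₃/∂x = -3*x*y + 8*y*z
(∇×B)₃ = ∂B₂/∂x − ∂B₁/∂y = 3*x*z - 3*x - 20*z + 20
∇×B = (-8*x*z + 20*x - 16*z, -3*x*y + 8*y*z, 3*x*z - 3*x - 20*z + 20)
At (1, 1, 1): (-4, 5, 0).

(-4, 5, 0)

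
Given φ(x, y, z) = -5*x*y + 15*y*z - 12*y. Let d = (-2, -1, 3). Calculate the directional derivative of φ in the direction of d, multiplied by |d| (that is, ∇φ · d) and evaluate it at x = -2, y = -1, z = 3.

∂φ/∂x = -5*y
∂φ/∂y = -5*x + 15*z - 12
∂φ/∂z = 15*y
∇φ at (-2, -1, 3) = (5, 43, -15)
∇φ · d = (5)(-2) + (43)(-1) + (-15)(3) = -98

-98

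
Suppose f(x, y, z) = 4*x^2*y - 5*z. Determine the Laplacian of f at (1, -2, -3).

-16

∂²f/∂x² = 8*y
∂²f/∂y² = 0
∂²f/∂z² = 0
∇²f = 8*y
At (1, -2, -3): -16.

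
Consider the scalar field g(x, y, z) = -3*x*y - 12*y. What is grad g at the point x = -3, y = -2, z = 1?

∂g/∂x = -3*y
∂g/∂y = -3*x - 12
∂g/∂z = 0
∇g = (-3*y, -3*x - 12, 0)
At (-3, -2, 1): (6, -3, 0).

(6, -3, 0)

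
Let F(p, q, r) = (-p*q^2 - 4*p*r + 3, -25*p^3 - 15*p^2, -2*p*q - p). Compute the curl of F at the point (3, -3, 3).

(∇×F)₁ = ∂F₃/∂q − ∂F₂/∂r = -2*p
(∇×F)₂ = ∂F₁/∂r − ∂F₃/∂p = -4*p + 2*q + 1
(∇×F)₃ = ∂F₂/∂p − ∂F₁/∂q = -75*p^2 + 2*p*q - 30*p
∇×F = (-2*p, -4*p + 2*q + 1, -75*p^2 + 2*p*q - 30*p)
At (3, -3, 3): (-6, -17, -783).

(-6, -17, -783)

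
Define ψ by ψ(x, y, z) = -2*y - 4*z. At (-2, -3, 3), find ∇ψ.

(0, -2, -4)

∂ψ/∂x = 0
∂ψ/∂y = -2
∂ψ/∂z = -4
∇ψ = (0, -2, -4)
At (-2, -3, 3): (0, -2, -4).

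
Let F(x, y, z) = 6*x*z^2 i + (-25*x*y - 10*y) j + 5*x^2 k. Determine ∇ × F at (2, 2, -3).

(0, -92, -50)

(∇×F)₁ = ∂F₃/∂y − ∂F₂/∂z = 0
(∇×F)₂ = ∂F₁/∂z − ∂F₃/∂x = 12*x*z - 10*x
(∇×F)₃ = ∂F₂/∂x − ∂F₁/∂y = -25*y
∇×F = (0, 12*x*z - 10*x, -25*y)
At (2, 2, -3): (0, -92, -50).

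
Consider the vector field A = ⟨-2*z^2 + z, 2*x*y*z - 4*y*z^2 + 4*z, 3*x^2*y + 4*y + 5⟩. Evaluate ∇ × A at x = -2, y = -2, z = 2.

(∇×A)₁ = ∂A₃/∂y − ∂A₂/∂z = 3*x^2 - 2*x*y + 8*y*z
(∇×A)₂ = ∂A₁/∂z − ∂A₃/∂x = -6*x*y - 4*z + 1
(∇×A)₃ = ∂A₂/∂x − ∂A₁/∂y = 2*y*z
∇×A = (3*x^2 - 2*x*y + 8*y*z, -6*x*y - 4*z + 1, 2*y*z)
At (-2, -2, 2): (-28, -31, -8).

(-28, -31, -8)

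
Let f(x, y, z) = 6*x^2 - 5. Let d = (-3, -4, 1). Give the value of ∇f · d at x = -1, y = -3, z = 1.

36

∂f/∂x = 12*x
∂f/∂y = 0
∂f/∂z = 0
∇f at (-1, -3, 1) = (-12, 0, 0)
∇f · d = (-12)(-3) + (0)(-4) + (0)(1) = 36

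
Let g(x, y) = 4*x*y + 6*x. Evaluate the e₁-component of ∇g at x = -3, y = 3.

18

(∇g)_1 = ∂g/∂x = 4*y + 6
At (-3, 3): 18.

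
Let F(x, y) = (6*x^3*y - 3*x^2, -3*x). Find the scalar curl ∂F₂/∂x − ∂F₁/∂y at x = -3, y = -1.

159

∂F₂/∂x = -3
∂F₁/∂y = 6*x^3
Scalar curl = -6*x^3 - 3
At (-3, -1): 159.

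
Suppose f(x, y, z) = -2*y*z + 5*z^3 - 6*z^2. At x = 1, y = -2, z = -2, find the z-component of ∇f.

(∇f)_3 = ∂f/∂z = -2*y + 15*z^2 - 12*z
At (1, -2, -2): 88.

88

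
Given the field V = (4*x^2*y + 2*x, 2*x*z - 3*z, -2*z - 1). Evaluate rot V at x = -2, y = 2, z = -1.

(7, 0, -18)

(∇×V)₁ = ∂V₃/∂y − ∂V₂/∂z = -2*x + 3
(∇×V)₂ = ∂V₁/∂z − ∂V₃/∂x = 0
(∇×V)₃ = ∂V₂/∂x − ∂V₁/∂y = -4*x^2 + 2*z
∇×V = (-2*x + 3, 0, -4*x^2 + 2*z)
At (-2, 2, -1): (7, 0, -18).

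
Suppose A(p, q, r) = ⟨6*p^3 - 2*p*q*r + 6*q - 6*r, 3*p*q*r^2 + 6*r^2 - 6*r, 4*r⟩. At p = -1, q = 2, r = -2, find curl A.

(6, -2, 22)

(∇×A)₁ = ∂A₃/∂q − ∂A₂/∂r = -6*p*q*r - 12*r + 6
(∇×A)₂ = ∂A₁/∂r − ∂A₃/∂p = -2*p*q - 6
(∇×A)₃ = ∂A₂/∂p − ∂A₁/∂q = 2*p*r + 3*q*r^2 - 6
∇×A = (-6*p*q*r - 12*r + 6, -2*p*q - 6, 2*p*r + 3*q*r^2 - 6)
At (-1, 2, -2): (6, -2, 22).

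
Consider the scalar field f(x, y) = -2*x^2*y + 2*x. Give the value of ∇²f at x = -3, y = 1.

∂²f/∂x² = -4*y
∂²f/∂y² = 0
∇²f = -4*y
At (-3, 1): -4.

-4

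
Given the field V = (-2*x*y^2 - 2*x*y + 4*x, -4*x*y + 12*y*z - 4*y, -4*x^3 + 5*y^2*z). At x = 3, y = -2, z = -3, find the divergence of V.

-32

∂V₁/∂x = -2*y^2 - 2*y + 4
∂V₂/∂y = -4*x + 12*z - 4
∂V₃/∂z = 5*y^2
∇·V = -4*x + 3*y^2 - 2*y + 12*z
At (3, -2, -3): -32.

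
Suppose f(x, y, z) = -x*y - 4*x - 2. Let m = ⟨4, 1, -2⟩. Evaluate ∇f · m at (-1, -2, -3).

-7

∂f/∂x = -y - 4
∂f/∂y = -x
∂f/∂z = 0
∇f at (-1, -2, -3) = (-2, 1, 0)
∇f · m = (-2)(4) + (1)(1) + (0)(-2) = -7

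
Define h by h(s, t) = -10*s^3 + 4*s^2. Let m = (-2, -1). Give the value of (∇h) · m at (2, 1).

208

∂h/∂s = -30*s^2 + 8*s
∂h/∂t = 0
∇h at (2, 1) = (-104, 0)
∇h · m = (-104)(-2) + (0)(-1) = 208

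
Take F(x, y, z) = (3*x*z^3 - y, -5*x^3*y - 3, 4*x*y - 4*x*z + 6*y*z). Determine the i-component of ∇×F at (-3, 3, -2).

-24

(∇×F)_1 = ∂F₃/∂y − ∂F₂/∂z
= 4*x + 6*z − (0)
= 4*x + 6*z
At (-3, 3, -2): -24.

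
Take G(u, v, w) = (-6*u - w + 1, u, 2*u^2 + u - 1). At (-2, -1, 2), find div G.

∂G₁/∂u = -6
∂G₂/∂v = 0
∂G₃/∂w = 0
∇·G = -6
At (-2, -1, 2): -6.

-6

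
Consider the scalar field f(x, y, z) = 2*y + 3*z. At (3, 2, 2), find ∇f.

∂f/∂x = 0
∂f/∂y = 2
∂f/∂z = 3
∇f = (0, 2, 3)
At (3, 2, 2): (0, 2, 3).

(0, 2, 3)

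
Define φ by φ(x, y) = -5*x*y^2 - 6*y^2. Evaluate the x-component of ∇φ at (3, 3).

-45

(∇φ)_1 = ∂φ/∂x = -5*y^2
At (3, 3): -45.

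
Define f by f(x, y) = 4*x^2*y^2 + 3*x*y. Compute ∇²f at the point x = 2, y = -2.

64

∂²f/∂x² = 8*y^2
∂²f/∂y² = 8*x^2
∇²f = 8*x^2 + 8*y^2
At (2, -2): 64.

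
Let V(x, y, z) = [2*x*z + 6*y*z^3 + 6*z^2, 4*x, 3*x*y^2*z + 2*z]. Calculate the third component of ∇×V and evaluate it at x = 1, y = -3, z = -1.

10

(∇×V)_3 = ∂V₂/∂x − ∂V₁/∂y
= 4 − (6*z^3)
= -6*z^3 + 4
At (1, -3, -1): 10.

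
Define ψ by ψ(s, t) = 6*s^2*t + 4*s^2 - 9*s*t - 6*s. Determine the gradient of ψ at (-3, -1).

(15, 81)

∂ψ/∂s = 12*s*t + 8*s - 9*t - 6
∂ψ/∂t = 6*s^2 - 9*s
∇ψ = (12*s*t + 8*s - 9*t - 6, 6*s^2 - 9*s)
At (-3, -1): (15, 81).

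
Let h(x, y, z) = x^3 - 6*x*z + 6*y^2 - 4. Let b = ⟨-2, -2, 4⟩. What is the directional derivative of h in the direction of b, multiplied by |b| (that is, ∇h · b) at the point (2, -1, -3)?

-84

∂h/∂x = 3*x^2 - 6*z
∂h/∂y = 12*y
∂h/∂z = -6*x
∇h at (2, -1, -3) = (30, -12, -12)
∇h · b = (30)(-2) + (-12)(-2) + (-12)(4) = -84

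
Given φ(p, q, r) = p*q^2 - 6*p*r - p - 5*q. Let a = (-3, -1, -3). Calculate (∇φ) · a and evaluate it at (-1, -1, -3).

∂φ/∂p = q^2 - 6*r - 1
∂φ/∂q = 2*p*q - 5
∂φ/∂r = -6*p
∇φ at (-1, -1, -3) = (18, -3, 6)
∇φ · a = (18)(-3) + (-3)(-1) + (6)(-3) = -69

-69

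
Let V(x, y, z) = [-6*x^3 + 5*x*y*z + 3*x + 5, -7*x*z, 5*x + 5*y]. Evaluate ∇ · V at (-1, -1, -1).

∂V₁/∂x = -18*x^2 + 5*y*z + 3
∂V₂/∂y = 0
∂V₃/∂z = 0
∇·V = -18*x^2 + 5*y*z + 3
At (-1, -1, -1): -10.

-10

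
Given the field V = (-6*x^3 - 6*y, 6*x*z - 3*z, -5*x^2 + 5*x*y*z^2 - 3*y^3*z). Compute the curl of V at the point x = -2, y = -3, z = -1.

(∇×V)₁ = ∂V₃/∂y − ∂V₂/∂z = 5*x*z^2 - 6*x - 9*y^2*z + 3
(∇×V)₂ = ∂V₁/∂z − ∂V₃/∂x = 10*x - 5*y*z^2
(∇×V)₃ = ∂V₂/∂x − ∂V₁/∂y = 6*z + 6
∇×V = (5*x*z^2 - 6*x - 9*y^2*z + 3, 10*x - 5*y*z^2, 6*z + 6)
At (-2, -3, -1): (86, -5, 0).

(86, -5, 0)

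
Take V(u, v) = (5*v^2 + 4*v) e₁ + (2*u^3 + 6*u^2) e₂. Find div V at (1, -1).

∂V₁/∂u = 0
∂V₂/∂v = 0
∇·V = 0
At (1, -1): 0.

0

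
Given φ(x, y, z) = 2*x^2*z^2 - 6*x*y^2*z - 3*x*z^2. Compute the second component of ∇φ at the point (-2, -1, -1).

24

(∇φ)_2 = ∂φ/∂y = -12*x*y*z
At (-2, -1, -1): 24.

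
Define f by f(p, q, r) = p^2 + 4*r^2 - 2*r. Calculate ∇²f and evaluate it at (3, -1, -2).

∂²f/∂p² = 2
∂²f/∂q² = 0
∂²f/∂r² = 8
∇²f = 10
At (3, -1, -2): 10.

10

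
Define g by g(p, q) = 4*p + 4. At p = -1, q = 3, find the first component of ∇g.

4

(∇g)_1 = ∂g/∂p = 4
At (-1, 3): 4.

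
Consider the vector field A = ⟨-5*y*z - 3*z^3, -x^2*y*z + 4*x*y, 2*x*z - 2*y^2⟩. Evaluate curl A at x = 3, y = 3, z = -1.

(15, -22, 25)

(∇×A)₁ = ∂A₃/∂y − ∂A₂/∂z = x^2*y - 4*y
(∇×A)₂ = ∂A₁/∂z − ∂A₃/∂x = -5*y - 9*z^2 - 2*z
(∇×A)₃ = ∂A₂/∂x − ∂A₁/∂y = -2*x*y*z + 4*y + 5*z
∇×A = (x^2*y - 4*y, -5*y - 9*z^2 - 2*z, -2*x*y*z + 4*y + 5*z)
At (3, 3, -1): (15, -22, 25).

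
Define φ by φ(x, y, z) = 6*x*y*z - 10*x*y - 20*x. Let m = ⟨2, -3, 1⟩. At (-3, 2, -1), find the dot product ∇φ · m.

-284

∂φ/∂x = 6*y*z - 10*y - 20
∂φ/∂y = 6*x*z - 10*x
∂φ/∂z = 6*x*y
∇φ at (-3, 2, -1) = (-52, 48, -36)
∇φ · m = (-52)(2) + (48)(-3) + (-36)(1) = -284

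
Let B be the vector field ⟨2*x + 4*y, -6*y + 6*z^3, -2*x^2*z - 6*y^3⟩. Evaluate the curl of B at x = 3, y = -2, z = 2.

(-144, 24, -4)

(∇×B)₁ = ∂B₃/∂y − ∂B₂/∂z = -18*y^2 - 18*z^2
(∇×B)₂ = ∂B₁/∂z − ∂B₃/∂x = 4*x*z
(∇×B)₃ = ∂B₂/∂x − ∂B₁/∂y = -4
∇×B = (-18*y^2 - 18*z^2, 4*x*z, -4)
At (3, -2, 2): (-144, 24, -4).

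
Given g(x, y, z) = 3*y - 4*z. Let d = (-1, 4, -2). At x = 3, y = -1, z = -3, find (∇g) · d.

∂g/∂x = 0
∂g/∂y = 3
∂g/∂z = -4
∇g at (3, -1, -3) = (0, 3, -4)
∇g · d = (0)(-1) + (3)(4) + (-4)(-2) = 20

20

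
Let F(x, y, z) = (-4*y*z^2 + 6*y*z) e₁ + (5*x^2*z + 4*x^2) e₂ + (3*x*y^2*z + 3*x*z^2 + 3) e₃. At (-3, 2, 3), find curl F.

(-153, -99, -96)

(∇×F)₁ = ∂F₃/∂y − ∂F₂/∂z = -5*x^2 + 6*x*y*z
(∇×F)₂ = ∂F₁/∂z − ∂F₃/∂x = -3*y^2*z - 8*y*z + 6*y - 3*z^2
(∇×F)₃ = ∂F₂/∂x − ∂F₁/∂y = 10*x*z + 8*x + 4*z^2 - 6*z
∇×F = (-5*x^2 + 6*x*y*z, -3*y^2*z - 8*y*z + 6*y - 3*z^2, 10*x*z + 8*x + 4*z^2 - 6*z)
At (-3, 2, 3): (-153, -99, -96).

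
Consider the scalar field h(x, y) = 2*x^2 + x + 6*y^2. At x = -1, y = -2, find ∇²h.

∂²h/∂x² = 4
∂²h/∂y² = 12
∇²h = 16
At (-1, -2): 16.

16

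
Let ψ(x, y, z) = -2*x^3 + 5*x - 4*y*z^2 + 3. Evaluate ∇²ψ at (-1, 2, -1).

∂²ψ/∂x² = -12*x
∂²ψ/∂y² = 0
∂²ψ/∂z² = -8*y
∇²ψ = -12*x - 8*y
At (-1, 2, -1): -4.

-4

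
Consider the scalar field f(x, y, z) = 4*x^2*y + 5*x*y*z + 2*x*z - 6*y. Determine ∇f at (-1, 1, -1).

(-15, 3, -7)

∂f/∂x = 8*x*y + 5*y*z + 2*z
∂f/∂y = 4*x^2 + 5*x*z - 6
∂f/∂z = 5*x*y + 2*x
∇f = (8*x*y + 5*y*z + 2*z, 4*x^2 + 5*x*z - 6, 5*x*y + 2*x)
At (-1, 1, -1): (-15, 3, -7).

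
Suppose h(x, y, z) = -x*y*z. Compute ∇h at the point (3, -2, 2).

∂h/∂x = -y*z
∂h/∂y = -x*z
∂h/∂z = -x*y
∇h = (-y*z, -x*z, -x*y)
At (3, -2, 2): (4, -6, 6).

(4, -6, 6)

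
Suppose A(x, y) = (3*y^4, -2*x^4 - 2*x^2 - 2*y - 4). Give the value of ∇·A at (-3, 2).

-2

∂A₁/∂x = 0
∂A₂/∂y = -2
∇·A = -2
At (-3, 2): -2.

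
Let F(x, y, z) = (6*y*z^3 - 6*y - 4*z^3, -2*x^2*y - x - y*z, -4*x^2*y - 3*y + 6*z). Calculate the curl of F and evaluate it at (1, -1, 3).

(-8, -278, -153)

(∇×F)₁ = ∂F₃/∂y − ∂F₂/∂z = -4*x^2 + y - 3
(∇×F)₂ = ∂F₁/∂z − ∂F₃/∂x = 8*x*y + 18*y*z^2 - 12*z^2
(∇×F)₃ = ∂F₂/∂x − ∂F₁/∂y = -4*x*y - 6*z^3 + 5
∇×F = (-4*x^2 + y - 3, 8*x*y + 18*y*z^2 - 12*z^2, -4*x*y - 6*z^3 + 5)
At (1, -1, 3): (-8, -278, -153).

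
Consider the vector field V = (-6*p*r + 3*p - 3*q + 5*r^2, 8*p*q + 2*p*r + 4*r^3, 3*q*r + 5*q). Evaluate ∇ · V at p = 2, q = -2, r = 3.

∂V₁/∂p = -6*r + 3
∂V₂/∂q = 8*p
∂V₃/∂r = 3*q
∇·V = 8*p + 3*q - 6*r + 3
At (2, -2, 3): -5.

-5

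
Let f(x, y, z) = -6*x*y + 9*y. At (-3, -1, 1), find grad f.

(6, 27, 0)

∂f/∂x = -6*y
∂f/∂y = -6*x + 9
∂f/∂z = 0
∇f = (-6*y, -6*x + 9, 0)
At (-3, -1, 1): (6, 27, 0).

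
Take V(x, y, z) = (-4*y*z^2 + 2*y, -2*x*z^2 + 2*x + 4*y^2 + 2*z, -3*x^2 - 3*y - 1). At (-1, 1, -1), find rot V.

(-1, 2, 2)

(∇×V)₁ = ∂V₃/∂y − ∂V₂/∂z = 4*x*z - 5
(∇×V)₂ = ∂V₁/∂z − ∂V₃/∂x = 6*x - 8*y*z
(∇×V)₃ = ∂V₂/∂x − ∂V₁/∂y = 2*z^2
∇×V = (4*x*z - 5, 6*x - 8*y*z, 2*z^2)
At (-1, 1, -1): (-1, 2, 2).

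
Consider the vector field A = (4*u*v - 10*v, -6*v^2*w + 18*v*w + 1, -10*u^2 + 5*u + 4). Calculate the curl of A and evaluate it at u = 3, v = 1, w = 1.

(-12, 55, -2)

(∇×A)₁ = ∂A₃/∂v − ∂A₂/∂w = 6*v^2 - 18*v
(∇×A)₂ = ∂A₁/∂w − ∂A₃/∂u = 20*u - 5
(∇×A)₃ = ∂A₂/∂u − ∂A₁/∂v = -4*u + 10
∇×A = (6*v^2 - 18*v, 20*u - 5, -4*u + 10)
At (3, 1, 1): (-12, 55, -2).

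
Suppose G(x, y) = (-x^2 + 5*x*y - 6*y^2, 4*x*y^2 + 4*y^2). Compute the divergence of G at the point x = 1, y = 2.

∂G₁/∂x = -2*x + 5*y
∂G₂/∂y = 8*x*y + 8*y
∇·G = 8*x*y - 2*x + 13*y
At (1, 2): 40.

40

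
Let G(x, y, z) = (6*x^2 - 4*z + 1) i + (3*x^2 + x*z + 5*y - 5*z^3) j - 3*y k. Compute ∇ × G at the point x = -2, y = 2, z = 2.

(59, -4, -10)

(∇×G)₁ = ∂G₃/∂y − ∂G₂/∂z = -x + 15*z^2 - 3
(∇×G)₂ = ∂G₁/∂z − ∂G₃/∂x = -4
(∇×G)₃ = ∂G₂/∂x − ∂G₁/∂y = 6*x + z
∇×G = (-x + 15*z^2 - 3, -4, 6*x + z)
At (-2, 2, 2): (59, -4, -10).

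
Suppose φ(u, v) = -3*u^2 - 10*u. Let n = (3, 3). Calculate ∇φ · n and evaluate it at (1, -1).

-48

∂φ/∂u = -6*u - 10
∂φ/∂v = 0
∇φ at (1, -1) = (-16, 0)
∇φ · n = (-16)(3) + (0)(3) = -48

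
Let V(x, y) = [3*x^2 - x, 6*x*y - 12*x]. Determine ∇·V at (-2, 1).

-25

∂V₁/∂x = 6*x - 1
∂V₂/∂y = 6*x
∇·V = 12*x - 1
At (-2, 1): -25.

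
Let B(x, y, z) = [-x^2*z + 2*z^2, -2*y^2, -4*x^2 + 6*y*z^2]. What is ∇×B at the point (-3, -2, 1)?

(6, -29, 0)

(∇×B)₁ = ∂B₃/∂y − ∂B₂/∂z = 6*z^2
(∇×B)₂ = ∂B₁/∂z − ∂B₃/∂x = -x^2 + 8*x + 4*z
(∇×B)₃ = ∂B₂/∂x − ∂B₁/∂y = 0
∇×B = (6*z^2, -x^2 + 8*x + 4*z, 0)
At (-3, -2, 1): (6, -29, 0).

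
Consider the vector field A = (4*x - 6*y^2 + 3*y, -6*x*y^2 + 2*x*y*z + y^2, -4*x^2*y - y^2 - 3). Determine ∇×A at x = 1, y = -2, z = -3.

(∇×A)₁ = ∂A₃/∂y − ∂A₂/∂z = -4*x^2 - 2*x*y - 2*y
(∇×A)₂ = ∂A₁/∂z − ∂A₃/∂x = 8*x*y
(∇×A)₃ = ∂A₂/∂x − ∂A₁/∂y = -6*y^2 + 2*y*z + 12*y - 3
∇×A = (-4*x^2 - 2*x*y - 2*y, 8*x*y, -6*y^2 + 2*y*z + 12*y - 3)
At (1, -2, -3): (4, -16, -39).

(4, -16, -39)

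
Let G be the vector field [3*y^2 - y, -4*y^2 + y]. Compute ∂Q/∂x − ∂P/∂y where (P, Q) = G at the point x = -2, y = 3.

∂G₂/∂x = 0
∂G₁/∂y = 6*y - 1
Scalar curl = -6*y + 1
At (-2, 3): -17.

-17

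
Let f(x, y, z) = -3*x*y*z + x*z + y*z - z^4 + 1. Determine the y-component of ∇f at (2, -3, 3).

(∇f)_2 = ∂f/∂y = -3*x*z + z
At (2, -3, 3): -15.

-15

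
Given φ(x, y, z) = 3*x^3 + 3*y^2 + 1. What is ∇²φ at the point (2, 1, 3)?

∂²φ/∂x² = 18*x
∂²φ/∂y² = 6
∂²φ/∂z² = 0
∇²φ = 18*x + 6
At (2, 1, 3): 42.

42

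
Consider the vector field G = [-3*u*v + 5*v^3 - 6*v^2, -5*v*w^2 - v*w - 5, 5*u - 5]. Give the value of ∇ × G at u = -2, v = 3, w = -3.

(-87, -5, -105)

(∇×G)₁ = ∂G₃/∂v − ∂G₂/∂w = 10*v*w + v
(∇×G)₂ = ∂G₁/∂w − ∂G₃/∂u = -5
(∇×G)₃ = ∂G₂/∂u − ∂G₁/∂v = 3*u - 15*v^2 + 12*v
∇×G = (10*v*w + v, -5, 3*u - 15*v^2 + 12*v)
At (-2, 3, -3): (-87, -5, -105).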